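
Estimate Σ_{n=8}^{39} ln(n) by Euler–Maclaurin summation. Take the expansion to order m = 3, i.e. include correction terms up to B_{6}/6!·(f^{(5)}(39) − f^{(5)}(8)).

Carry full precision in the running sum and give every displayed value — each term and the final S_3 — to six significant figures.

∫_8^39 ln(x) dx evaluates to 95.2434.
½[f(8) + f(39)] = ½[2.07944 + 3.66356] = 2.87150.
Integral + boundary = 98.1149.
k=1: B_{2}/(2)! × [f^{(1)}(39) − f^{(1)}(8)] = 1/12 × (0.0256410 − 0.125000) = -0.00827991.
After k=1: 98.1066.
k=2: B_{4}/(4)! × [f^{(3)}(39) − f^{(3)}(8)] = −1/720 × (3.37160e-05 − 0.00390625) = 5.37852e-06.
After k=2: 98.1066.
k=3: B_{6}/(6)! × [f^{(5)}(39) − f^{(5)}(8)] = 1/30240 × (2.66004e-07 − 0.000732422) = -2.42115e-08.

S_3 ≈ 98.1066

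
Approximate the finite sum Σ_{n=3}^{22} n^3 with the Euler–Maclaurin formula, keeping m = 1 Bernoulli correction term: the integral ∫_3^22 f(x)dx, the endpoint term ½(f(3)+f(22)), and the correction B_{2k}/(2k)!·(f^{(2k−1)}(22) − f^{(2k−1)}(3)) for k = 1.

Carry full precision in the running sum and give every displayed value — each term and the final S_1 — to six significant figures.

Integral: ∫_3^22 x^3 dx = 58543.8.
Boundary: ½(f(3) + f(22)) = ½(27.0000 + 10648.0) = 5337.50.
Integral + boundary = 63881.2.
Correction k=1: B_{2}/2! · (f^{(1)}(22) − f^{(1)}(3)) = 1/12 · (1452.00 − 27.0000) = 118.750.

S_1 ≈ 64000.0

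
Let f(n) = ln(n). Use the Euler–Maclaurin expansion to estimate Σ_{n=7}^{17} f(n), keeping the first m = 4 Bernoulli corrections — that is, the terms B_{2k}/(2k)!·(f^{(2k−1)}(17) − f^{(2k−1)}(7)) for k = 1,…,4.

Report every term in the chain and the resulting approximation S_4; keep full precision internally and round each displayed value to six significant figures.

∫_7^17 ln(x) dx evaluates to 24.5433.
Boundary: ½(f(7) + f(17)) = ½(1.94591 + 2.83321) = 2.38956.
Running total after boundary: 26.9328.
Correction k=1: B_{2}/2! · (f^{(1)}(17) − f^{(1)}(7)) = 1/12 · (0.0588235 − 0.142857) = -0.00700280.
Running total after k=1: 26.9258.
Correction k=2: B_{4}/4! · (f^{(3)}(17) − f^{(3)}(7)) = −1/720 · (0.000407083 − 0.00583090) = 7.53308e-06.
Running total after k=2: 26.9258.
Correction k=3: B_{6}/6! · (f^{(5)}(17) − f^{(5)}(7)) = 1/30240 · (1.69031e-05 − 0.00142798) = -4.66625e-08.
Running total after k=3: 26.9258.
Correction k=4: B_{8}/8! · (f^{(7)}(17) − f^{(7)}(7)) = −1/1209600 · (1.75465e-06 − 0.000874271) = 7.21327e-10.

S_4 ≈ 26.9258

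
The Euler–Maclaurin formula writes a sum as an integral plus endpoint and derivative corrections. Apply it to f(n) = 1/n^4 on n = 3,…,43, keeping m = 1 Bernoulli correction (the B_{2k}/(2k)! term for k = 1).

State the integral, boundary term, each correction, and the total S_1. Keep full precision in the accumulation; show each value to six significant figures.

S_1 ≈ 0.0198862

The integral term ∫_3^43 1/x^4 dx = 0.0123415.
Endpoint term: (f(3) + f(43))/2 = (0.0123457 + 2.92500e-07)/2 = 0.00617299.
So far: 0.0185145.
Order-1 term: 1/12 · (-2.72093e-08 − (-0.0164609)) = 0.00137174.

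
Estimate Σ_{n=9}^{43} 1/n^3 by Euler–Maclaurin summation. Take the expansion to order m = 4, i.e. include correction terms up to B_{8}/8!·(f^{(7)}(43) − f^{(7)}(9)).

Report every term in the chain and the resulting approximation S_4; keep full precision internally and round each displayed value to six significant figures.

∫_9^43 1/x^3 dx evaluates to 0.00590242.
½[f(9) + f(43)] = ½[0.00137174 + 1.25775e-05] = 0.000692160.
Running total after boundary: 0.00659458.
Order-1 term: 1/12 · (-8.77501e-07 − (-0.000457247)) = 3.80308e-05.
After k=1: 0.00663261.
Order-2 term: −1/720 · (-9.49162e-09 − (-0.000112901)) = -1.56793e-07.
After k=2: 0.00663246.
Order-3 term: 1/30240 · (-2.15602e-10 − (-5.85410e-05)) = 1.93587e-09.
After k=3: 0.00663246.
Order-4 term: −1/1209600 · (-8.39554e-12 − (-5.20365e-05)) = -4.30196e-11.

S_4 ≈ 0.00663246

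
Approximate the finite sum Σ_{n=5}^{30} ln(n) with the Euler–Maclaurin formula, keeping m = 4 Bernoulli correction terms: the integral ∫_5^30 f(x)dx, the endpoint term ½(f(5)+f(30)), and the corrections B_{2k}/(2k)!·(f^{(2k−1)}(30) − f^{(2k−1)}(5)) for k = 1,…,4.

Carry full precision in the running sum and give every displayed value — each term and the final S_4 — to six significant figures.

S_4 ≈ 71.4802

∫_5^30 ln(x) dx evaluates to 68.9887.
Boundary: ½(f(5) + f(30)) = ½(1.60944 + 3.40120) = 2.50532.
Integral + boundary = 71.4940.
Order-1 term: 1/12 · (0.0333333 − 0.200000) = -0.0138889.
Running total after k=1: 71.4802.
Order-2 term: −1/720 · (7.40741e-05 − 0.0160000) = 2.21193e-05.
Running total after k=2: 71.4802.
Order-3 term: 1/30240 · (9.87654e-07 − 0.00768000) = -2.53936e-07.
Running total after k=3: 71.4802.
Order-4 term: −1/1209600 · (3.29218e-08 − 0.00921600) = 7.61902e-09.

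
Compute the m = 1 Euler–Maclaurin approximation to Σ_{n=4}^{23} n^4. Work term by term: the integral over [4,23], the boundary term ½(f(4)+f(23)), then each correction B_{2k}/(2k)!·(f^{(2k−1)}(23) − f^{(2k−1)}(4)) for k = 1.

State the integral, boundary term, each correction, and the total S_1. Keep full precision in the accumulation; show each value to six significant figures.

S_1 ≈ 1.43115e+06

The integral term ∫_4^23 x^4 dx = 1.28706e+06.
½[f(4) + f(23)] = ½[256.000 + 279841] = 140048.
Running total after boundary: 1.42711e+06.
k=1: B_{2}/(2)! × [f^{(1)}(23) − f^{(1)}(4)] = 1/12 × (48668.0 − 256.000) = 4034.33.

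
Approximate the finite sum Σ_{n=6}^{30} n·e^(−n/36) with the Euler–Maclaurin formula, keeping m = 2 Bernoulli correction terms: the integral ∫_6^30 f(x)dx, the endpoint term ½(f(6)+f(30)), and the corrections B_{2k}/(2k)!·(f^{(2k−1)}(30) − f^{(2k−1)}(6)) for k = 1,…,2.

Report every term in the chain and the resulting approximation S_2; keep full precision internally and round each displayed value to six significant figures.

∫_6^30 x·e^(−x/36) dx evaluates to 247.275.
Boundary: ½(f(6) + f(30)) = ½(5.07889 + 13.0379) = 9.05842.
So far: 256.333.
k=1: B_{2}/(2)! × [f^{(1)}(30) − f^{(1)}(6)] = 1/12 × (0.0724330 − 0.705401) = -0.0527474.
Running total after k=1: 256.281.
k=2: B_{4}/(4)! × [f^{(3)}(30) − f^{(3)}(6)] = −1/720 × (0.000726566 − 0.00185059) = 1.56114e-06.

S_2 ≈ 256.281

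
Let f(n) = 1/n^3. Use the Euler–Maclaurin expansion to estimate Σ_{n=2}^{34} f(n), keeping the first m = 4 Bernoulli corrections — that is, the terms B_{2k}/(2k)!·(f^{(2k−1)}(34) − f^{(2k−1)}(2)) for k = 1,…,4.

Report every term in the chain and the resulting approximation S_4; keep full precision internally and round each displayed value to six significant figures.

S_4 ≈ 0.201582

Integral: ∫_2^34 1/x^3 dx = 0.124567.
Boundary: ½(f(2) + f(34)) = ½(0.125000 + 2.54427e-05) = 0.0625127.
So far: 0.187080.
Correction k=1: B_{2}/2! · (f^{(1)}(34) − f^{(1)}(2)) = 1/12 · (-2.24494e-06 − (-0.187500)) = 0.0156248.
Partial sum through k=1: 0.202705.
Correction k=2: B_{4}/4! · (f^{(3)}(34) − f^{(3)}(2)) = −1/720 · (-3.88399e-08 − (-0.937500)) = -0.00130208.
Partial sum through k=2: 0.201403.
Correction k=3: B_{6}/6! · (f^{(5)}(34) − f^{(5)}(2)) = 1/30240 · (-1.41114e-09 − (-9.84375)) = 0.000325521.
Partial sum through k=3: 0.201728.
Correction k=4: B_{8}/8! · (f^{(7)}(34) − f^{(7)}(2)) = −1/1209600 · (-8.78909e-11 − (-177.188)) = -0.000146484.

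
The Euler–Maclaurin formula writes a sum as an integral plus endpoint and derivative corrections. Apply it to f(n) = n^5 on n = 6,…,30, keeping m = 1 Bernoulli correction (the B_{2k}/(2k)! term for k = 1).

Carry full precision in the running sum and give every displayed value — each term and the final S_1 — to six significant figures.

S_1 ≈ 1.33983e+08

∫_6^30 x^5 dx evaluates to 1.21492e+08.
Boundary: ½(f(6) + f(30)) = ½(7776.00 + 2.43000e+07) = 1.21539e+07.
So far: 1.33646e+08.
Order-1 term: 1/12 · (4.05000e+06 − 6480.00) = 336960.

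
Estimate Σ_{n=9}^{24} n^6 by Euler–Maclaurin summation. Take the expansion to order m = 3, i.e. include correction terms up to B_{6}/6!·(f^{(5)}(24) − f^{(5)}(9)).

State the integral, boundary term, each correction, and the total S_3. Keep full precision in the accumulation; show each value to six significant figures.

S_3 ≈ 7.54294e+08

∫_9^24 x^6 dx evaluates to 6.54527e+08.
½[f(9) + f(24)] = ½[531441 + 1.91103e+08] = 9.58172e+07.
Integral + boundary = 7.50344e+08.
Correction k=1: B_{2}/2! · (f^{(1)}(24) − f^{(1)}(9)) = 1/12 · (4.77757e+07 − 354294) = 3.95179e+06.
After k=1: 7.54296e+08.
Correction k=2: B_{4}/4! · (f^{(3)}(24) − f^{(3)}(9)) = −1/720 · (1.65888e+06 − 87480.0) = -2182.50.
After k=2: 7.54294e+08.
Correction k=3: B_{6}/6! · (f^{(5)}(24) − f^{(5)}(9)) = 1/30240 · (17280.0 − 6480.00) = 0.357143.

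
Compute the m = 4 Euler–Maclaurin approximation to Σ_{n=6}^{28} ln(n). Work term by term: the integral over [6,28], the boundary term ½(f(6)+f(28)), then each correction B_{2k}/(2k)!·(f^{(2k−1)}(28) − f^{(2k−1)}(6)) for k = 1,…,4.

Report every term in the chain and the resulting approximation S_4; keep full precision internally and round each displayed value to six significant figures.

S_4 ≈ 63.1023

The integral term ∫_6^28 ln(x) dx = 60.5512.
Endpoint term: (f(6) + f(28))/2 = (1.79176 + 3.33220)/2 = 2.56198.
Integral + boundary = 63.1132.
Correction k=1: B_{2}/2! · (f^{(1)}(28) − f^{(1)}(6)) = 1/12 · (0.0357143 − 0.166667) = -0.0109127.
Running total after k=1: 63.1022.
Correction k=2: B_{4}/4! · (f^{(3)}(28) − f^{(3)}(6)) = −1/720 · (9.11079e-05 − 0.00925926) = 1.27335e-05.
Running total after k=2: 63.1023.
Correction k=3: B_{6}/6! · (f^{(5)}(28) − f^{(5)}(6)) = 1/30240 · (1.39451e-06 − 0.00308642) = -1.02018e-07.
Running total after k=3: 63.1023.
Correction k=4: B_{8}/8! · (f^{(7)}(28) − f^{(7)}(6)) = −1/1209600 · (5.33613e-08 − 0.00257202) = 2.12629e-09.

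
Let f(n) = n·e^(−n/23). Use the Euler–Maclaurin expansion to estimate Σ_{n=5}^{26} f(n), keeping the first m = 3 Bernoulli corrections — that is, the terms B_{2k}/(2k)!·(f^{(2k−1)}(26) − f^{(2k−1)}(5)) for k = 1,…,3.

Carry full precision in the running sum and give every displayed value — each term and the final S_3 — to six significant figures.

S_3 ≈ 160.425

Integral: ∫_5^26 x·e^(−x/23) dx = 154.272.
Boundary: ½(f(5) + f(26)) = ½(4.02308 + 8.39521) = 6.20914.
Integral + boundary = 160.481.
Order-1 term: 1/12 · (-0.0421165 − 0.629699) = -0.0559846.
Partial sum through k=1: 160.425.
Order-2 term: −1/720 · (0.00114115 − 0.00423238) = 4.29337e-06.
Partial sum through k=2: 160.425.
Order-3 term: 1/30240 · (4.46487e-06 − 1.37512e-05) = -3.07089e-10.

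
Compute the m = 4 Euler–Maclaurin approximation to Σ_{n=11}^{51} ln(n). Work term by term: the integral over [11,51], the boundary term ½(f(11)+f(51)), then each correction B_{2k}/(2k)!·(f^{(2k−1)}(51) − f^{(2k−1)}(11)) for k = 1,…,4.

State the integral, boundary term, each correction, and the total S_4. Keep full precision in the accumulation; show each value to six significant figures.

S_4 ≈ 137.305

∫_11^51 ln(x) dx evaluates to 134.146.
Boundary: ½(f(11) + f(51)) = ½(2.39790 + 3.93183) = 3.16486.
So far: 137.311.
Order-1 term: 1/12 · (0.0196078 − 0.0909091) = -0.00594177.
Partial sum through k=1: 137.305.
Order-2 term: −1/720 · (1.50772e-05 − 0.00150263) = 2.06605e-06.
Partial sum through k=2: 137.305.
Order-3 term: 1/30240 · (6.95601e-08 − 0.000149021) = -4.92565e-09.
Partial sum through k=3: 137.305.
Order-4 term: −1/1209600 · (8.02308e-10 − 3.69474e-05) = 3.05445e-11.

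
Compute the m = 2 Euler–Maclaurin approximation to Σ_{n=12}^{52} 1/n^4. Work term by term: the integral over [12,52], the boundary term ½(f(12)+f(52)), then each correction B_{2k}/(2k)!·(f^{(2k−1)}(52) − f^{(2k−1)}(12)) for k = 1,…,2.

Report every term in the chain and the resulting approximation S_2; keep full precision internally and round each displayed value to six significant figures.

The integral term ∫_12^52 1/x^4 dx = 0.000190531.
Endpoint term: (f(12) + f(52))/2 = (4.82253e-05 + 1.36769e-07)/2 = 2.41810e-05.
So far: 0.000214712.
k=1: B_{2}/(2)! × [f^{(1)}(52) − f^{(1)}(12)] = 1/12 × (-1.05207e-08 − (-1.60751e-05)) = 1.33872e-06.
After k=1: 0.000216050.
k=2: B_{4}/(4)! × [f^{(3)}(52) − f^{(3)}(12)] = −1/720 × (-1.16723e-10 − (-3.34898e-06)) = -4.65120e-09.

S_2 ≈ 0.000216046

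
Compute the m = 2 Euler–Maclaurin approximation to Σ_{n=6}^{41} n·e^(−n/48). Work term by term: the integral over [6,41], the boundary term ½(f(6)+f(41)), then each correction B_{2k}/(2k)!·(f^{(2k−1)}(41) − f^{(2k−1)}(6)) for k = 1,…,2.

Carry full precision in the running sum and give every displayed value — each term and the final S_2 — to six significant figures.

S_2 ≈ 480.421

Integral: ∫_6^41 x·e^(−x/48) dx = 469.108.
Boundary: ½(f(6) + f(41)) = ½(5.29498 + 17.4511) = 11.3731.
Integral + boundary = 480.481.
Order-1 term: 1/12 · (0.0620722 − 0.772185) = -0.0591761.
Partial sum through k=1: 480.421.
Order-2 term: −1/720 · (0.000396418 − 0.00110121) = 9.78872e-07.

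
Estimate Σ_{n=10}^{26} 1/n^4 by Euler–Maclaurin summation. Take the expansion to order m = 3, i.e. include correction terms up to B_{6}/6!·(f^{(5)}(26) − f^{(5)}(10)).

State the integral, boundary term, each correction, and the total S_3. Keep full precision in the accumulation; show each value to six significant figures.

S_3 ≈ 0.000368751

∫_10^26 1/x^4 dx evaluates to 0.000314368.
Endpoint term: (f(10) + f(26))/2 = (0.000100000 + 2.18830e-06)/2 = 5.10941e-05.
So far: 0.000365462.
k=1: B_{2}/(2)! × [f^{(1)}(26) − f^{(1)}(10)] = 1/12 × (-3.36661e-07 − (-4.00000e-05)) = 3.30528e-06.
Partial sum through k=1: 0.000368768.
k=2: B_{4}/(4)! × [f^{(3)}(26) − f^{(3)}(10)] = −1/720 × (-1.49406e-08 − (-1.20000e-05)) = -1.66459e-08.
Partial sum through k=2: 0.000368751.
k=3: B_{6}/(6)! × [f^{(5)}(26) − f^{(5)}(10)] = 1/30240 × (-1.23768e-09 − (-6.72000e-06)) = 2.22181e-10.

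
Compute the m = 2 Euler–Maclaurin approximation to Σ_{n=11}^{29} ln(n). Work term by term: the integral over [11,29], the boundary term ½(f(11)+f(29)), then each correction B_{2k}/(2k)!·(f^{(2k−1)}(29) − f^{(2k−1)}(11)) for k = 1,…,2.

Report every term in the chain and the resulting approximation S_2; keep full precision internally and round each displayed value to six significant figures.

S_2 ≈ 56.1526

Integral: ∫_11^29 ln(x) dx = 53.2747.
½[f(11) + f(29)] = ½[2.39790 + 3.36730] = 2.88260.
Integral + boundary = 56.1573.
k=1: B_{2}/(2)! × [f^{(1)}(29) − f^{(1)}(11)] = 1/12 × (0.0344828 − 0.0909091) = -0.00470219.
Partial sum through k=1: 56.1526.
k=2: B_{4}/(4)! × [f^{(3)}(29) − f^{(3)}(11)] = −1/720 × (8.20042e-05 − 0.00150263) = 1.97309e-06.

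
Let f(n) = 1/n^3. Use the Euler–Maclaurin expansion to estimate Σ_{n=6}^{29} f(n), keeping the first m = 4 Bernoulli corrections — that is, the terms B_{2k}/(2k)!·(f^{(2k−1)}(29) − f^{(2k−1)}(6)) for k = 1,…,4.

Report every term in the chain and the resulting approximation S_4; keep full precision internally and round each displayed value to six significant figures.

∫_6^29 1/x^3 dx evaluates to 0.0132944.
Boundary: ½(f(6) + f(29)) = ½(0.00462963 + 4.10021e-05) = 0.00233532.
Integral + boundary = 0.0156297.
Correction k=1: B_{2}/2! · (f^{(1)}(29) − f^{(1)}(6)) = 1/12 · (-4.24160e-06 − (-0.00231481)) = 0.000192548.
Partial sum through k=1: 0.0158222.
Correction k=2: B_{4}/4! · (f^{(3)}(29) − f^{(3)}(6)) = −1/720 · (-1.00870e-07 − (-0.00128601)) = -1.78598e-06.
Partial sum through k=2: 0.0158204.
Correction k=3: B_{6}/6! · (f^{(5)}(29) − f^{(5)}(6)) = 1/30240 · (-5.03752e-09 − (-0.00150034)) = 4.96143e-08.
Partial sum through k=3: 0.0158205.
Correction k=4: B_{8}/8! · (f^{(7)}(29) − f^{(7)}(6)) = −1/1209600 · (-4.31274e-10 − (-0.00300069)) = -2.48073e-09.

S_4 ≈ 0.0158205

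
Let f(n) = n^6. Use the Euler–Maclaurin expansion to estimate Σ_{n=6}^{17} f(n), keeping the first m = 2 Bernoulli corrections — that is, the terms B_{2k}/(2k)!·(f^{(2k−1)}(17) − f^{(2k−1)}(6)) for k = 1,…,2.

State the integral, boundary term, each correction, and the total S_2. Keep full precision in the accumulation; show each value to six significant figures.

Integral: ∫_6^17 x^6 dx = 5.85798e+07.
½[f(6) + f(17)] = ½[46656.0 + 2.41376e+07] = 1.20921e+07.
Integral + boundary = 7.06719e+07.
Correction k=1: B_{2}/2! · (f^{(1)}(17) − f^{(1)}(6)) = 1/12 · (8.51914e+06 − 46656.0) = 706040.
Running total after k=1: 7.13780e+07.
Correction k=2: B_{4}/4! · (f^{(3)}(17) − f^{(3)}(6)) = −1/720 · (589560 − 25920.0) = -782.833.

S_2 ≈ 7.13772e+07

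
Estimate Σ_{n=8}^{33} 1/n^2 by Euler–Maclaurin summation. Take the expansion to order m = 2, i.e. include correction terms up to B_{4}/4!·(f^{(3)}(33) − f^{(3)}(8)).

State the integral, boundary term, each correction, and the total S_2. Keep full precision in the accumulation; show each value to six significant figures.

The integral term ∫_8^33 1/x^2 dx = 0.0946970.
½[f(8) + f(33)] = ½[0.0156250 + 0.000918274] = 0.00827164.
Integral + boundary = 0.102969.
k=1: B_{2}/(2)! × [f^{(1)}(33) − f^{(1)}(8)] = 1/12 × (-5.56529e-05 − (-0.00390625)) = 0.000320883.
Running total after k=1: 0.103289.
k=2: B_{4}/(4)! × [f^{(3)}(33) − f^{(3)}(8)] = −1/720 × (-6.13256e-07 − (-0.000732422)) = -1.01640e-06.

S_2 ≈ 0.103288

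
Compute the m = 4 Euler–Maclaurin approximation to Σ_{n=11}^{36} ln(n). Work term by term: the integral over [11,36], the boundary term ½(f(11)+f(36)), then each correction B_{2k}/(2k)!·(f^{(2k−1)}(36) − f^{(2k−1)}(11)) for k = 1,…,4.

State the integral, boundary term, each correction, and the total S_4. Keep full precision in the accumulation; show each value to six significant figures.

∫_11^36 ln(x) dx evaluates to 77.6298.
Endpoint term: (f(11) + f(36))/2 = (2.39790 + 3.58352)/2 = 2.99071.
So far: 80.6205.
Correction k=1: B_{2}/2! · (f^{(1)}(36) − f^{(1)}(11)) = 1/12 · (0.0277778 − 0.0909091) = -0.00526094.
Running total after k=1: 80.6153.
Correction k=2: B_{4}/4! · (f^{(3)}(36) − f^{(3)}(11)) = −1/720 · (4.28669e-05 − 0.00150263) = 2.02745e-06.
Running total after k=2: 80.6153.
Correction k=3: B_{6}/6! · (f^{(5)}(36) − f^{(5)}(11)) = 1/30240 · (3.96916e-07 − 0.000149021) = -4.91482e-09.
Running total after k=3: 80.6153.
Correction k=4: B_{8}/8! · (f^{(7)}(36) − f^{(7)}(11)) = −1/1209600 · (9.18787e-09 − 3.69474e-05) = 3.05375e-11.

S_4 ≈ 80.6153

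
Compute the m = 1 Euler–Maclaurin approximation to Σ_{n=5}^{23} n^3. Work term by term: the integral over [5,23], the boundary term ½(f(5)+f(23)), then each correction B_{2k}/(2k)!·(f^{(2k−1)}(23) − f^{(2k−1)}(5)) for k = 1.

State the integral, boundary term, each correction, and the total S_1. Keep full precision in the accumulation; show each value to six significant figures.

Integral: ∫_5^23 x^3 dx = 69804.0.
Boundary: ½(f(5) + f(23)) = ½(125.000 + 12167.0) = 6146.00.
Integral + boundary = 75950.0.
k=1: B_{2}/(2)! × [f^{(1)}(23) − f^{(1)}(5)] = 1/12 × (1587.00 − 75.0000) = 126.000.

S_1 ≈ 76076.0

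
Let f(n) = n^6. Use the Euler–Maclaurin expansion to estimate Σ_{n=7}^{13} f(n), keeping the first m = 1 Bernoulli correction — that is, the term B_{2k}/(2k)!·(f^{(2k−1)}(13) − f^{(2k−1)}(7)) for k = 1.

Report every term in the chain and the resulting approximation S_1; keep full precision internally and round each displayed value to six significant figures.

S_1 ≈ 1.14959e+07

∫_7^13 x^6 dx evaluates to 8.84642e+06.
Boundary: ½(f(7) + f(13)) = ½(117649 + 4.82681e+06) = 2.47223e+06.
So far: 1.13187e+07.
Order-1 term: 1/12 · (2.22776e+06 − 100842) = 177243.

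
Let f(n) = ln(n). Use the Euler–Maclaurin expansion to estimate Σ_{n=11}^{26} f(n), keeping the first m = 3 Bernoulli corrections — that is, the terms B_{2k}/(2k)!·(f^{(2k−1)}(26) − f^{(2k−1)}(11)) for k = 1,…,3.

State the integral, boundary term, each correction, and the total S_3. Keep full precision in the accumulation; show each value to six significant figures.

∫_11^26 ln(x) dx evaluates to 43.3337.
½[f(11) + f(26)] = ½[2.39790 + 3.25810] = 2.82800.
Integral + boundary = 46.1617.
Order-1 term: 1/12 · (0.0384615 − 0.0909091) = -0.00437063.
After k=1: 46.1573.
Order-2 term: −1/720 · (0.000113792 − 0.00150263) = 1.92894e-06.
After k=2: 46.1573.
Order-3 term: 1/30240 · (2.01997e-06 − 0.000149021) = -4.86115e-09.

S_3 ≈ 46.1573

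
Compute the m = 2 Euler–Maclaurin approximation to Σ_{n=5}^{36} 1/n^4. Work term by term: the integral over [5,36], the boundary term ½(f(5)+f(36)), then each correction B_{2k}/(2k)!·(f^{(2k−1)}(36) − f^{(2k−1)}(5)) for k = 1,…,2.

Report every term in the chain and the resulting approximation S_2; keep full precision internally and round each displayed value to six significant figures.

∫_5^36 1/x^4 dx evaluates to 0.00265952.
½[f(5) + f(36)] = ½[0.00160000 + 5.95374e-07] = 0.000800298.
Integral + boundary = 0.00345982.
Correction k=1: B_{2}/2! · (f^{(1)}(36) − f^{(1)}(5)) = 1/12 · (-6.61527e-08 − (-0.00128000)) = 0.000106661.
Partial sum through k=1: 0.00356648.
Correction k=2: B_{4}/4! · (f^{(3)}(36) − f^{(3)}(5)) = −1/720 · (-1.53131e-09 − (-0.00153600)) = -2.13333e-06.

S_2 ≈ 0.00356435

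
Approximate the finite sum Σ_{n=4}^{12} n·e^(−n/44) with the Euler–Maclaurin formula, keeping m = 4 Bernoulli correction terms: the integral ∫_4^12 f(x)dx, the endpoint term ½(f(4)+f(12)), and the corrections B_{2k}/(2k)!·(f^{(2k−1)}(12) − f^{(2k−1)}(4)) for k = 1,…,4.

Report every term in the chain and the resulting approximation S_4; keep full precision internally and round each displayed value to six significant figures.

∫_4^12 x·e^(−x/44) dx evaluates to 52.6246.
Boundary: ½(f(4) + f(12)) = ½(3.65240 + 9.13560) = 6.39400.
Integral + boundary = 59.0186.
k=1: B_{2}/(2)! × [f^{(1)}(12) − f^{(1)}(4)] = 1/12 × (0.553673 − 0.830092) = -0.0230349.
After k=1: 58.9955.
k=2: B_{4}/(4)! × [f^{(3)}(12) − f^{(3)}(4)] = −1/720 × (0.00107246 − 0.00137205) = 4.16107e-07.
After k=2: 58.9955.
k=3: B_{6}/(6)! × [f^{(5)}(12) − f^{(5)}(4)] = 1/30240 × (9.60187e-07 − 1.19594e-06) = -7.79602e-12.
After k=3: 58.9955.
k=4: B_{8}/(8)! × [f^{(7)}(12) − f^{(7)}(4)] = −1/1209600 × (7.05796e-10 − 8.69408e-10) = 1.35261e-16.

S_4 ≈ 58.9955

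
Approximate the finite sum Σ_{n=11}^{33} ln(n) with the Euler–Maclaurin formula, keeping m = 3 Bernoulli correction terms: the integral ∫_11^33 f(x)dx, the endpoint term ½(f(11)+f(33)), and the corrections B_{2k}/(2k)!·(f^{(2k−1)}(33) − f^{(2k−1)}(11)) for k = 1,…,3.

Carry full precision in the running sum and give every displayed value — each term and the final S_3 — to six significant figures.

∫_11^33 ln(x) dx evaluates to 67.0079.
Endpoint term: (f(11) + f(33))/2 = (2.39790 + 3.49651)/2 = 2.94720.
Running total after boundary: 69.9551.
Order-1 term: 1/12 · (0.0303030 − 0.0909091) = -0.00505051.
Partial sum through k=1: 69.9501.
Order-2 term: −1/720 · (5.56529e-05 − 0.00150263) = 2.00969e-06.
Partial sum through k=2: 69.9501.
Order-3 term: 1/30240 · (6.13256e-07 − 0.000149021) = -4.90767e-09.

S_3 ≈ 69.9501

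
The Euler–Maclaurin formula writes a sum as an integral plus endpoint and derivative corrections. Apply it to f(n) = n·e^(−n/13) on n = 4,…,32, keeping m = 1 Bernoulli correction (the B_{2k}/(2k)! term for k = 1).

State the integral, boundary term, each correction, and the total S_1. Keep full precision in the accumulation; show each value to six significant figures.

S_1 ≈ 115.346

∫_4^32 x·e^(−x/13) dx evaluates to 112.564.
Endpoint term: (f(4) + f(32))/2 = (2.94057 + 2.72972)/2 = 2.83514.
Running total after boundary: 115.399.
Order-1 term: 1/12 · (-0.124675 − 0.508944) = -0.0528016.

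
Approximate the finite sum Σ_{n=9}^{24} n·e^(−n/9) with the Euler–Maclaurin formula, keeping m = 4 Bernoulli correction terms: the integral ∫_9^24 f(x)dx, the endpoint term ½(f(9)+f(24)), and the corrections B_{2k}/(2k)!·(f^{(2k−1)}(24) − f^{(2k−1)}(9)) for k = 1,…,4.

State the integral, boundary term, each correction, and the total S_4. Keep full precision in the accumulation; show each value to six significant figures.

∫_9^24 x·e^(−x/9) dx evaluates to 38.9599.
Endpoint term: (f(9) + f(24))/2 = (3.31091 + 1.66760)/2 = 2.48926.
Integral + boundary = 41.4491.
k=1: B_{2}/(2)! × [f^{(1)}(24) − f^{(1)}(9)] = 1/12 × (-0.115806 − 0.00000) = -0.00965048.
After k=1: 41.4395.
k=2: B_{4}/(4)! × [f^{(3)}(24) − f^{(3)}(9)] = −1/720 × (0.000285940 − 0.00908344) = 1.22188e-05.
After k=2: 41.4395.
k=3: B_{6}/(6)! × [f^{(5)}(24) − f^{(5)}(9)] = 1/30240 × (2.47109e-05 − 0.000224283) = -6.59959e-09.
After k=3: 41.4395.
k=4: B_{8}/(8)! × [f^{(7)}(24) − f^{(7)}(9)] = −1/1209600 × (5.66563e-07 − 4.15338e-06) = 2.96529e-12.

S_4 ≈ 41.4395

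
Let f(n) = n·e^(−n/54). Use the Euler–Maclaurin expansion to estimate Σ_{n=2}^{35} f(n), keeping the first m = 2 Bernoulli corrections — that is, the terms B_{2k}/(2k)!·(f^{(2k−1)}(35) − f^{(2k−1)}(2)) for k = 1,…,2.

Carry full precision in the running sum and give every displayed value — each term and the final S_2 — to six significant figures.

∫_2^35 x·e^(−x/54) dx evaluates to 400.446.
Boundary: ½(f(2) + f(35)) = ½(1.92728 + 18.3055) = 10.1164.
Integral + boundary = 410.563.
Correction k=1: B_{2}/2! · (f^{(1)}(35) − f^{(1)}(2)) = 1/12 · (0.184023 − 0.927950) = -0.0619939.
After k=1: 410.501.
Correction k=2: B_{4}/4! · (f^{(3)}(35) − f^{(3)}(2)) = −1/720 · (0.000421828 − 0.000979160) = 7.74073e-07.

S_2 ≈ 410.501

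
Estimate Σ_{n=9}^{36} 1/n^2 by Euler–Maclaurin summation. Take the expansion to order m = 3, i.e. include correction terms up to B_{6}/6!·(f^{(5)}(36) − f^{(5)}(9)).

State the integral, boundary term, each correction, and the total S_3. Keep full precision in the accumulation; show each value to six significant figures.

∫_9^36 1/x^2 dx evaluates to 0.0833333.
Endpoint term: (f(9) + f(36))/2 = (0.0123457 + 0.000771605)/2 = 0.00655864.
Integral + boundary = 0.0898920.
Order-1 term: 1/12 · (-4.28669e-05 − (-0.00274348)) = 0.000225051.
Partial sum through k=1: 0.0901170.
Order-2 term: −1/720 · (-3.96916e-07 − (-0.000406442)) = -5.63952e-07.
Partial sum through k=2: 0.0901165.
Order-3 term: 1/30240 · (-9.18787e-09 − (-0.000150534)) = 4.97768e-09.

S_3 ≈ 0.0901165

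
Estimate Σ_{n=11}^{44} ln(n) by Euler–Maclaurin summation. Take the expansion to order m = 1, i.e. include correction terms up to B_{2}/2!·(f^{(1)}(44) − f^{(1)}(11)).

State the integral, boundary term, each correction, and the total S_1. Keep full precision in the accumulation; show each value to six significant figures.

The integral term ∫_11^44 ln(x) dx = 107.127.
½[f(11) + f(44)] = ½[2.39790 + 3.78419] = 3.09104.
Integral + boundary = 110.219.
Order-1 term: 1/12 · (0.0227273 − 0.0909091) = -0.00568182.

S_1 ≈ 110.213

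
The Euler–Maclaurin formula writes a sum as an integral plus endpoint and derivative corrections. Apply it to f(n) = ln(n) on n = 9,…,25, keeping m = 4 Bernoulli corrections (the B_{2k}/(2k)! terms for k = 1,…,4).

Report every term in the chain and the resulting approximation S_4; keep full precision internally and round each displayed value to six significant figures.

S_4 ≈ 47.3990

Integral: ∫_9^25 ln(x) dx = 44.6969.
Boundary: ½(f(9) + f(25)) = ½(2.19722 + 3.21888) = 2.70805.
Running total after boundary: 47.4049.
Correction k=1: B_{2}/2! · (f^{(1)}(25) − f^{(1)}(9)) = 1/12 · (0.0400000 − 0.111111) = -0.00592593.
Running total after k=1: 47.3990.
Correction k=2: B_{4}/4! · (f^{(3)}(25) − f^{(3)}(9)) = −1/720 · (0.000128000 − 0.00274348) = 3.63262e-06.
Running total after k=2: 47.3990.
Correction k=3: B_{6}/6! · (f^{(5)}(25) − f^{(5)}(9)) = 1/30240 · (2.45760e-06 − 0.000406442) = -1.33593e-08.
Running total after k=3: 47.3990.
Correction k=4: B_{8}/8! · (f^{(7)}(25) − f^{(7)}(9)) = −1/1209600 · (1.17965e-07 − 0.000150534) = 1.24352e-10.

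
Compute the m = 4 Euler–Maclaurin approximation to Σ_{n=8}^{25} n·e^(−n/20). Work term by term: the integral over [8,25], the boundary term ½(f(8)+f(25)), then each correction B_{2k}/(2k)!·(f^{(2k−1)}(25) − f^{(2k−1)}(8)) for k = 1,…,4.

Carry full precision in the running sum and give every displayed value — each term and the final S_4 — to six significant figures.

S_4 ≈ 123.748

∫_8^25 x·e^(−x/20) dx evaluates to 117.525.
Boundary: ½(f(8) + f(25)) = ½(5.36256 + 7.16262) = 6.26259.
So far: 123.787.
k=1: B_{2}/(2)! × [f^{(1)}(25) − f^{(1)}(8)] = 1/12 × (-0.0716262 − 0.402192) = -0.0394849.
Partial sum through k=1: 123.748.
k=2: B_{4}/(4)! × [f^{(3)}(25) − f^{(3)}(8)] = −1/720 × (0.00125346 − 0.00435708) = 4.31059e-06.
Partial sum through k=2: 123.748.
k=3: B_{6}/(6)! × [f^{(5)}(25) − f^{(5)}(8)] = 1/30240 × (6.71496e-06 − 1.92717e-05) = -4.15236e-10.
Partial sum through k=3: 123.748.
k=4: B_{8}/(8)! × [f^{(7)}(25) − f^{(7)}(8)] = −1/1209600 × (2.57407e-08 − 6.91268e-08) = 3.58681e-14.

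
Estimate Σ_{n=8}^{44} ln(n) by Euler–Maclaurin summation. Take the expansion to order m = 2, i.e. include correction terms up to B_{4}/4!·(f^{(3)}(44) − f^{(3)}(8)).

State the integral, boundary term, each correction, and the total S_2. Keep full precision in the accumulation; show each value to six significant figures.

S_2 ≈ 116.792

Integral: ∫_8^44 ln(x) dx = 113.869.
Boundary: ½(f(8) + f(44)) = ½(2.07944 + 3.78419) = 2.93182.
Running total after boundary: 116.801.
Correction k=1: B_{2}/2! · (f^{(1)}(44) − f^{(1)}(8)) = 1/12 · (0.0227273 − 0.125000) = -0.00852273.
Partial sum through k=1: 116.792.
Correction k=2: B_{4}/4! · (f^{(3)}(44) − f^{(3)}(8)) = −1/720 · (2.34786e-05 − 0.00390625) = 5.39274e-06.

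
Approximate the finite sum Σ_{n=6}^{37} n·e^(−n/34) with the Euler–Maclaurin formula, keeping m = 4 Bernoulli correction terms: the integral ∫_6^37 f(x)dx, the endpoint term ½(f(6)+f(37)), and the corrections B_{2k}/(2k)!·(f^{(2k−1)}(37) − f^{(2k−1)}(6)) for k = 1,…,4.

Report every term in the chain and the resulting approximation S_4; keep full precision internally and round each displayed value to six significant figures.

∫_6^37 x·e^(−x/34) dx evaluates to 326.924.
Boundary: ½(f(6) + f(37)) = ½(5.02934 + 12.4620) = 8.74566.
Integral + boundary = 335.669.
Correction k=1: B_{2}/2! · (f^{(1)}(37) − f^{(1)}(6)) = 1/12 · (-0.0297186 − 0.690302) = -0.0600017.
After k=1: 335.609.
Correction k=2: B_{4}/4! · (f^{(3)}(37) − f^{(3)}(6)) = −1/720 · (0.000557009 − 0.00204736) = 2.06993e-06.
After k=2: 335.609.
Correction k=3: B_{6}/6! · (f^{(5)}(37) − f^{(5)}(6)) = 1/30240 · (9.85922e-07 − 3.02558e-06) = -6.74491e-11.
After k=3: 335.609.
Correction k=4: B_{8}/8! · (f^{(7)}(37) − f^{(7)}(6)) = −1/1209600 · (1.28893e-09 − 3.70250e-09) = 1.99535e-15.

S_4 ≈ 335.609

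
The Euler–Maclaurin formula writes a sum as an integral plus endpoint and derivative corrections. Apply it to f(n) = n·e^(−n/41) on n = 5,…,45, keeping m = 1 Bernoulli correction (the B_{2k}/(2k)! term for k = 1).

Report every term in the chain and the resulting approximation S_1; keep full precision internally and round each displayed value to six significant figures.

S_1 ≈ 502.555

The integral term ∫_5^45 x·e^(−x/41) dx = 492.902.
Endpoint term: (f(5) + f(45))/2 = (4.42596 + 15.0158)/2 = 9.72087.
Integral + boundary = 502.623.
Correction k=1: B_{2}/2! · (f^{(1)}(45) − f^{(1)}(5)) = 1/12 · (-0.0325545 − 0.777241) = -0.0674830.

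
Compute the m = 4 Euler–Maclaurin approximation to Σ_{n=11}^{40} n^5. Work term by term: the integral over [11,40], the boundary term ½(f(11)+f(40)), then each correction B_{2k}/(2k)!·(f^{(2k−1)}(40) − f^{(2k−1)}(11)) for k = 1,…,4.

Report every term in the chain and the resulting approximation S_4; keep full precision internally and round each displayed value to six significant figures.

∫_11^40 x^5 dx evaluates to 6.82371e+08.
Endpoint term: (f(11) + f(40))/2 = (161051 + 1.02400e+08)/2 = 5.12805e+07.
Integral + boundary = 7.33652e+08.
k=1: B_{2}/(2)! × [f^{(1)}(40) − f^{(1)}(11)] = 1/12 × (1.28000e+07 − 73205.0) = 1.06057e+06.
After k=1: 7.34712e+08.
k=2: B_{4}/(4)! × [f^{(3)}(40) − f^{(3)}(11)] = −1/720 × (96000.0 − 7260.00) = -123.250.
After k=2: 7.34712e+08.
k=3: B_{6}/(6)! × [f^{(5)}(40) − f^{(5)}(11)] = 1/30240 × (120.000 − 120.000) = 0.00000.
After k=3: 7.34712e+08.
k=4: B_{8}/(8)! × [f^{(7)}(40) − f^{(7)}(11)] = −1/1209600 × (0.00000 − 0.00000) = 0.00000.

S_4 ≈ 7.34712e+08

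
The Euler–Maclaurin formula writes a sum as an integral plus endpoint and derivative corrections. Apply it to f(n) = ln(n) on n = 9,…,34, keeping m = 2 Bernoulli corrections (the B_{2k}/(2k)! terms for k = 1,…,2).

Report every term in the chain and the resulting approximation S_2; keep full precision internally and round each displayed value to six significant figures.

Integral: ∫_9^34 ln(x) dx = 75.1212.
Endpoint term: (f(9) + f(34))/2 = (2.19722 + 3.52636)/2 = 2.86179.
Running total after boundary: 77.9830.
Correction k=1: B_{2}/2! · (f^{(1)}(34) − f^{(1)}(9)) = 1/12 · (0.0294118 − 0.111111) = -0.00680828.
Partial sum through k=1: 77.9762.
Correction k=2: B_{4}/4! · (f^{(3)}(34) − f^{(3)}(9)) = −1/720 · (5.08854e-05 − 0.00274348) = 3.73972e-06.

S_2 ≈ 77.9762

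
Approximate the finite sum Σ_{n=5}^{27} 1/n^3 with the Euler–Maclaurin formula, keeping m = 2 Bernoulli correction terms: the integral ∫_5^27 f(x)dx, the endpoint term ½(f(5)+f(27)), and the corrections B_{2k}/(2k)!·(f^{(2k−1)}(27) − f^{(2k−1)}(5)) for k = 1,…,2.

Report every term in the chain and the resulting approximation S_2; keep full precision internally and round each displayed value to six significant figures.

Integral: ∫_5^27 1/x^3 dx = 0.0193141.
½[f(5) + f(27)] = ½[0.00800000 + 5.08053e-05] = 0.00402540.
So far: 0.0233395.
Order-1 term: 1/12 · (-5.64503e-06 − (-0.00480000)) = 0.000399530.
After k=1: 0.0237391.
Order-2 term: −1/720 · (-1.54870e-07 − (-0.00384000)) = -5.33312e-06.

S_2 ≈ 0.0237337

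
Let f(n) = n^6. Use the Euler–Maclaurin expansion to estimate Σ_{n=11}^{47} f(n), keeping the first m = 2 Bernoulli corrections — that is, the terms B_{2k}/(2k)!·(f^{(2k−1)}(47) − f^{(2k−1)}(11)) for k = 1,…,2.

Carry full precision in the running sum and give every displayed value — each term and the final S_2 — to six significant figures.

Integral: ∫_11^47 x^6 dx = 7.23719e+10.
Boundary: ½(f(11) + f(47)) = ½(1.77156e+06 + 1.07792e+10) = 5.39049e+09.
So far: 7.77624e+10.
k=1: B_{2}/(2)! × [f^{(1)}(47) − f^{(1)}(11)] = 1/12 × (1.37607e+09 − 966306) = 1.14592e+08.
Partial sum through k=1: 7.78770e+10.
k=2: B_{4}/(4)! × [f^{(3)}(47) − f^{(3)}(11)] = −1/720 × (1.24588e+07 − 159720) = -17082.0.

S_2 ≈ 7.78770e+10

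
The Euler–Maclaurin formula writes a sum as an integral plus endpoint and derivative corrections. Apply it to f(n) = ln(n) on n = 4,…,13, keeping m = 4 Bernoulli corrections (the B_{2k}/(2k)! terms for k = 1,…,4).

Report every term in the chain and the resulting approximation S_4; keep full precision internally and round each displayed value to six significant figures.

The integral term ∫_4^13 ln(x) dx = 18.7992.
Boundary: ½(f(4) + f(13)) = ½(1.38629 + 2.56495) = 1.97562.
Running total after boundary: 20.7748.
k=1: B_{2}/(2)! × [f^{(1)}(13) − f^{(1)}(4)] = 1/12 × (0.0769231 − 0.250000) = -0.0144231.
Running total after k=1: 20.7604.
k=2: B_{4}/(4)! × [f^{(3)}(13) − f^{(3)}(4)] = −1/720 × (0.000910332 − 0.0312500) = 4.21384e-05.
Running total after k=2: 20.7604.
k=3: B_{6}/(6)! × [f^{(5)}(13) − f^{(5)}(4)] = 1/30240 × (6.46390e-05 − 0.0234375) = -7.72912e-07.
Running total after k=3: 20.7604.
k=4: B_{8}/(8)! × [f^{(7)}(13) − f^{(7)}(4)] = −1/1209600 × (1.14744e-05 − 0.0439453) = 3.63210e-08.

S_4 ≈ 20.7604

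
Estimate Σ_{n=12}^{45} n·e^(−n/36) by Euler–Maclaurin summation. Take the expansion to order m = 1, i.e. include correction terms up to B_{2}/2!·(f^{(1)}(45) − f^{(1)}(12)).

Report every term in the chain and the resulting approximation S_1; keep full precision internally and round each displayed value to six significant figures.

S_1 ≈ 413.418

∫_12^45 x·e^(−x/36) dx evaluates to 402.718.
Endpoint term: (f(12) + f(45))/2 = (8.59838 + 12.8927)/2 = 10.7455.
Integral + boundary = 413.464.
Order-1 term: 1/12 · (-0.0716262 − 0.477688) = -0.0457761.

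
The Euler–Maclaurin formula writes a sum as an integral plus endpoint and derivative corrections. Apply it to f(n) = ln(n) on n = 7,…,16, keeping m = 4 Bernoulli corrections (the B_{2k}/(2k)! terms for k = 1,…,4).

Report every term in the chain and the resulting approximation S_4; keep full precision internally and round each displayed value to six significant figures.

∫_7^16 ln(x) dx evaluates to 21.7400.
Endpoint term: (f(7) + f(16))/2 = (1.94591 + 2.77259)/2 = 2.35925.
Integral + boundary = 24.0993.
Correction k=1: B_{2}/2! · (f^{(1)}(16) − f^{(1)}(7)) = 1/12 · (0.0625000 − 0.142857) = -0.00669643.
After k=1: 24.0926.
Correction k=2: B_{4}/4! · (f^{(3)}(16) − f^{(3)}(7)) = −1/720 · (0.000488281 − 0.00583090) = 7.42031e-06.
After k=2: 24.0926.
Correction k=3: B_{6}/6! · (f^{(5)}(16) − f^{(5)}(7)) = 1/30240 · (2.28882e-05 − 0.00142798) = -4.64646e-08.
After k=3: 24.0926.
Correction k=4: B_{8}/8! · (f^{(7)}(16) − f^{(7)}(7)) = −1/1209600 · (2.68221e-06 − 0.000874271) = 7.20560e-10.

S_4 ≈ 24.0926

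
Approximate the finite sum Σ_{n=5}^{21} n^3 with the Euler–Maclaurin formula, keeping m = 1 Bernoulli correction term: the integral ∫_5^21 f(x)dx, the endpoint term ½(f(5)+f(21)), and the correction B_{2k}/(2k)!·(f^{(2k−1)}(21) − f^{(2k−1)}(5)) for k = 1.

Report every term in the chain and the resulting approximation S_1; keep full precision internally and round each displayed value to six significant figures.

S_1 ≈ 53261.0

∫_5^21 x^3 dx evaluates to 48464.0.
Boundary: ½(f(5) + f(21)) = ½(125.000 + 9261.00) = 4693.00.
Running total after boundary: 53157.0.
k=1: B_{2}/(2)! × [f^{(1)}(21) − f^{(1)}(5)] = 1/12 × (1323.00 − 75.0000) = 104.000.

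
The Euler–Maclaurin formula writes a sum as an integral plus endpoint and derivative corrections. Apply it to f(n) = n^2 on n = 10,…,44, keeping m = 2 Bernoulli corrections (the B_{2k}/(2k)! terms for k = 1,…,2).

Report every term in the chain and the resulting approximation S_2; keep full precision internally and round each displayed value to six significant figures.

S_2 ≈ 29085.0

The integral term ∫_10^44 x^2 dx = 28061.3.
Endpoint term: (f(10) + f(44))/2 = (100.000 + 1936.00)/2 = 1018.00.
Integral + boundary = 29079.3.
Correction k=1: B_{2}/2! · (f^{(1)}(44) − f^{(1)}(10)) = 1/12 · (88.0000 − 20.0000) = 5.66667.
Partial sum through k=1: 29085.0.
Correction k=2: B_{4}/4! · (f^{(3)}(44) − f^{(3)}(10)) = −1/720 · (0.00000 − 0.00000) = 0.00000.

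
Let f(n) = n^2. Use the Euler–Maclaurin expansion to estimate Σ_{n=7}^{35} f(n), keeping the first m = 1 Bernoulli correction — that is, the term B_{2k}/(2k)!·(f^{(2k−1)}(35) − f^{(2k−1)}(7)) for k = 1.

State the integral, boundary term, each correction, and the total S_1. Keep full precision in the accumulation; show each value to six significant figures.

S_1 ≈ 14819.0

Integral: ∫_7^35 x^2 dx = 14177.3.
Boundary: ½(f(7) + f(35)) = ½(49.0000 + 1225.00) = 637.000.
Integral + boundary = 14814.3.
Correction k=1: B_{2}/2! · (f^{(1)}(35) − f^{(1)}(7)) = 1/12 · (70.0000 − 14.0000) = 4.66667.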